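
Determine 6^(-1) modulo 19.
Since 19 is prime, by Fermat 6^(-1) ≡ 6^{17} ≡ 16 mod 19. Verify: 6 × 16 = 96 ≡ 1 mod 19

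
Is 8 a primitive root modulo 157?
8^{52} ≡ 1 (mod 157) and 52 < 156, so ord_157(8) = 52 ≠ 156 and 8 is not a primitive root.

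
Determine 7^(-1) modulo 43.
Since 43 is prime, by Fermat 7^(-1) ≡ 7^{41} ≡ 37 mod 43. Verify: 7 × 37 = 259 ≡ 1 mod 43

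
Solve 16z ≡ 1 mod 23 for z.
Since 23 is prime, by Fermat 16^(-1) ≡ 16^{21} ≡ 13 mod 23. Verify: 16 × 13 = 208 ≡ 1 mod 23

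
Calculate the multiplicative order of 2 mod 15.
Powers of 2 mod 15: 2^1≡2, 2^2≡4, 2^3≡8, 2^4≡1. ord_15(2) = 4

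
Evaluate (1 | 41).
(1/41) = 1^{20} mod 41 = 1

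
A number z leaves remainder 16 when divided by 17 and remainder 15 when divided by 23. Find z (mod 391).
M = 17 × 23 = 391. M₁ = 23, y₁ ≡ 3 (mod 17). M₂ = 17, y₂ ≡ 19 (mod 23). z = 16×23×3 + 15×17×19 ≡ 84 (mod 391)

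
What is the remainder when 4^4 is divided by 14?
4^{4} = 256 ≡ 4 (mod 14)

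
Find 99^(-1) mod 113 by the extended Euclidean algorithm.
Extended GCD: 99(8) + 113(-7) = 1. So 99^(-1) ≡ 8 mod 113. Verify: 99 × 8 = 792 ≡ 1 mod 113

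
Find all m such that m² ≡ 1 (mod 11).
The square roots of 1 mod 11 are 1 and 10. Verify: 1² = 1 ≡ 1 (mod 11)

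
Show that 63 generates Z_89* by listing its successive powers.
63^1, 63^2, ..., 63^{88} mod 89: [63, 53, 46, 50, 35, 69, 75, 8, 59, 68, 12, 44, 13, 18, 66, 64, 27, 10, 7, 85, 15, 55, 83, 67, 38, 80, 56, 57, 31, 84, 41, 2, 37, 17, 3, 11, 70, 49, 61, 16, 29, 47, 24, 88, 26, 36, 43, 39, 54, 20, 14, 81, 30, 21, 77, 45, 76, 71, 23, 25, 62, 79, 82, 4, 74, 34, 6, 22, 51, 9, 33, 32, 58, 5, 48, 87, 52, 72, 86, 78, 19, 40, 28, 73, 60, 42, 65, 1]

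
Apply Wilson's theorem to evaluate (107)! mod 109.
(108)! = (107)! × (108) ≡ -1 (mod 109). So (107)! ≡ -1 × (108)^(-1) ≡ (-1)×(-1) = 1 (mod 109)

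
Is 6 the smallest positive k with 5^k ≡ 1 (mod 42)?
Powers of 5 mod 42: 5^1≡5, 5^2≡25, 5^3≡41, 5^4≡37, 5^5≡17, 5^6≡1. First k with 5^k≡1 is k=6. Yes, ord_42(5) = 6.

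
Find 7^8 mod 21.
By repeated squaring mod 21: 7^{1}≡7, 7^{2}≡7, 7^{4}≡7, 7^{8}≡7. So 7^{8} ≡ 7 mod 21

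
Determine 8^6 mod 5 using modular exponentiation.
Using Fermat: 8^{4} ≡ 1 mod 5. 6 ≡ 2 mod 4. So 8^{6} ≡ 8^{2} ≡ 4 mod 5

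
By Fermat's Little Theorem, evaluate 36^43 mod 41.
By Fermat: 36^{40} ≡ 1 mod 41. So 36^{43} = 36^{40} · 36^{3} ≡ 36^{3} ≡ 39 mod 41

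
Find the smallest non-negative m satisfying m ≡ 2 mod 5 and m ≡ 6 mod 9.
M = 5 × 9 = 45. M₁ = 9, y₁ ≡ 4 mod 5. M₂ = 5, y₂ ≡ 2 mod 9. m = 2×9×4 + 6×5×2 ≡ 42 mod 45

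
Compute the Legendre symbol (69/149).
(69/149) = 69^{74} mod 149 = 1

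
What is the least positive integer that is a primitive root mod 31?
g = 3. For each prime q|30: 3^{15}≡30, 3^{10}≡25, 3^{6}≡16, none ≡ 1, so ord_31(3) = 30 and 3 is a primitive root.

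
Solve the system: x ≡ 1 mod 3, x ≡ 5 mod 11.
M = 3 × 11 = 33. M₁ = 11, y₁ ≡ 2 mod 3. M₂ = 3, y₂ ≡ 4 mod 11. x = 1×11×2 + 5×3×4 ≡ 16 mod 33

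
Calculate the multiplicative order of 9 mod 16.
Powers of 9 mod 16: 9^1≡9, 9^2≡1. ord_16(9) = 2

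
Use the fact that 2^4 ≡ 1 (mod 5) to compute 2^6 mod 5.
By Fermat: 2^{4} ≡ 1 (mod 5). So 2^{6} = 2^{4} · 2^{2} ≡ 2^{2} ≡ 4 (mod 5)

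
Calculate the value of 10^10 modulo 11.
Using Fermat: 10^{10} ≡ 1 (mod 11). 10 ≡ 0 (mod 10). So 10^{10} ≡ 10^{0} ≡ 1 (mod 11)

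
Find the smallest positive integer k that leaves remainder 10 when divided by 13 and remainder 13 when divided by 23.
M = 13 × 23 = 299. M₁ = 23, y₁ ≡ 4 (mod 13). M₂ = 13, y₂ ≡ 16 (mod 23). k = 10×23×4 + 13×13×16 ≡ 36 (mod 299)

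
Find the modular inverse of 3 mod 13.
Since 13 is prime, by Fermat 3^(-1) ≡ 3^{11} ≡ 9 mod 13. Verify: 3 × 9 = 27 ≡ 1 mod 13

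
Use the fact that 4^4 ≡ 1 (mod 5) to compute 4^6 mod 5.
By Fermat: 4^{4} ≡ 1 (mod 5). So 4^{6} = 4^{4} · 4^{2} ≡ 4^{2} ≡ 1 (mod 5)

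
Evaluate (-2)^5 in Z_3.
Using Fermat: (-2)^{2} ≡ 1 mod 3. 5 ≡ 1 mod 2. So (-2)^{5} ≡ (-2)^{1} ≡ 1 mod 3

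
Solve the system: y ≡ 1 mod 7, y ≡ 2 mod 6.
M = 7 × 6 = 42. M₁ = 6, y₁ ≡ 6 mod 7. M₂ = 7, y₂ ≡ 1 mod 6. y = 1×6×6 + 2×7×1 ≡ 8 mod 42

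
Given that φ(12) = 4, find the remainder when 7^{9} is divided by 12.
By Euler: 7^{4} ≡ 1 mod 12 since gcd(7, 12) = 1. 9 = 2×4 + 1. So 7^{9} ≡ 7^{1} ≡ 7 mod 12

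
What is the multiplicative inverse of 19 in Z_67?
Since 67 is prime, by Fermat 19^(-1) ≡ 19^{65} ≡ 60 (mod 67). Verify: 19 × 60 = 1140 ≡ 1 (mod 67)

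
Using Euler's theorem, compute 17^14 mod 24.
By Euler: 17^{8} ≡ 1 (mod 24) since gcd(17, 24) = 1. 14 = 1×8 + 6. So 17^{14} ≡ 17^{6} ≡ 1 (mod 24)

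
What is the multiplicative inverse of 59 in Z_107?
Since 107 is prime, by Fermat 59^(-1) ≡ 59^{105} ≡ 78 (mod 107). Verify: 59 × 78 = 4602 ≡ 1 (mod 107)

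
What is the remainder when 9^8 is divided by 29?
By repeated squaring (mod 29): 9^{1}≡9, 9^{2}≡23, 9^{4}≡7, 9^{8}≡20. So 9^{8} ≡ 20 (mod 29)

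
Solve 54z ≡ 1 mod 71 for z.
Since 71 is prime, by Fermat 54^(-1) ≡ 54^{69} ≡ 25 mod 71. Verify: 54 × 25 = 1350 ≡ 1 mod 71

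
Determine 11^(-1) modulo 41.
Since 41 is prime, by Fermat 11^(-1) ≡ 11^{39} ≡ 15 mod 41. Verify: 11 × 15 = 165 ≡ 1 mod 41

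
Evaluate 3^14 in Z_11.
Using Fermat: 3^{10} ≡ 1 (mod 11). 14 ≡ 4 (mod 10). So 3^{14} ≡ 3^{4} ≡ 4 (mod 11)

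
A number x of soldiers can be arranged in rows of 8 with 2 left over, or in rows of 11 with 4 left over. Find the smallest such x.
M = 8 × 11 = 88. M₁ = 11, y₁ ≡ 3 mod 8. M₂ = 8, y₂ ≡ 7 mod 11. x = 2×11×3 + 4×8×7 ≡ 26 mod 88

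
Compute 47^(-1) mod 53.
Since 53 is prime, by Fermat 47^(-1) ≡ 47^{51} ≡ 44 mod 53. Verify: 47 × 44 = 2068 ≡ 1 mod 53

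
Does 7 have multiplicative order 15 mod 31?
Powers of 7 mod 31: 7^1≡7, 7^2≡18, 7^3≡2, 7^4≡14, 7^5≡5, 7^6≡4, 7^7≡28, 7^8≡10, 7^9≡8, 7^10≡25, 7^11≡20, 7^12≡16, 7^13≡19, 7^14≡9, 7^15≡1. First k with 7^k≡1 is k=15. Yes, ord_31(7) = 15.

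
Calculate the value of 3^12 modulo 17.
By repeated squaring mod 17: 3^{1}≡3, 3^{2}≡9, 3^{4}≡13, 3^{8}≡16. Then 3^{12} = 3^{8+4} ≡ 16 × 13 ≡ 4 mod 17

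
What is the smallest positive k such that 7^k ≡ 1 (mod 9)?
Powers of 7 mod 9: 7^1≡7, 7^2≡4, 7^3≡1. Order = 3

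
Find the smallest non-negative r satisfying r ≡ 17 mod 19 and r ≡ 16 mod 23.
M = 19 × 23 = 437. M₁ = 23, y₁ ≡ 5 mod 19. M₂ = 19, y₂ ≡ 17 mod 23. r = 17×23×5 + 16×19×17 ≡ 131 mod 437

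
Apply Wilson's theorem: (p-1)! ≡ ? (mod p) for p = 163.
By Wilson's theorem, (162)! ≡ -1 ≡ 162 (mod 163)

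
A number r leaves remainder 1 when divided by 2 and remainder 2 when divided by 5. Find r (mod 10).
M = 2 × 5 = 10. M₁ = 5, y₁ ≡ 1 (mod 2). M₂ = 2, y₂ ≡ 3 (mod 5). r = 1×5×1 + 2×2×3 ≡ 7 (mod 10)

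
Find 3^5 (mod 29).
By repeated squaring (mod 29): 3^{1}≡3, 3^{2}≡9, 3^{4}≡23. Then 3^{5} = 3^{4+1} ≡ 23 × 3 ≡ 11 (mod 29)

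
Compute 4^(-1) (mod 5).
Since 5 is prime, by Fermat 4^(-1) ≡ 4^{3} ≡ 4 (mod 5). Verify: 4 × 4 = 16 ≡ 1 (mod 5)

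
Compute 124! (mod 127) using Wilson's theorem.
(126)! = (124)! × (125) × (126) ≡ -1 (mod 127). So (124)! ≡ -1 × [(126)(125)]^(-1) ≡ 63 (mod 127)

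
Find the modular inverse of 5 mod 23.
Since 23 is prime, by Fermat 5^(-1) ≡ 5^{21} ≡ 14 mod 23. Verify: 5 × 14 = 70 ≡ 1 mod 23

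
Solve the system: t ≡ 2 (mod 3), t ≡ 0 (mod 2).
M = 3 × 2 = 6. M₁ = 2, y₁ ≡ 2 (mod 3). M₂ = 3, y₂ ≡ 1 (mod 2). t = 2×2×2 + 0×3×1 ≡ 2 (mod 6)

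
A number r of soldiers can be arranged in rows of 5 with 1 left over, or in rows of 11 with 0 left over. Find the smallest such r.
M = 5 × 11 = 55. M₁ = 11, y₁ ≡ 1 mod 5. M₂ = 5, y₂ ≡ 9 mod 11. r = 1×11×1 + 0×5×9 ≡ 11 mod 55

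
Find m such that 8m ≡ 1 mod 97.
Since 97 is prime, by Fermat 8^(-1) ≡ 8^{95} ≡ 85 mod 97. Verify: 8 × 85 = 680 ≡ 1 mod 97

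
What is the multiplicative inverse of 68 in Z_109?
Since 109 is prime, by Fermat 68^(-1) ≡ 68^{107} ≡ 101 mod 109. Verify: 68 × 101 = 6868 ≡ 1 mod 109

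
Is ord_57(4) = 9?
Powers of 4 mod 57: 4^1≡4, 4^2≡16, 4^3≡7, 4^4≡28, 4^5≡55, 4^6≡49, 4^7≡25, 4^8≡43, 4^9≡1. First k with 4^k≡1 is k=9. Yes, ord_57(4) = 9.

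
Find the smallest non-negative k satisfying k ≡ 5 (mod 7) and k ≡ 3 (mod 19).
M = 7 × 19 = 133. M₁ = 19, y₁ ≡ 3 (mod 7). M₂ = 7, y₂ ≡ 11 (mod 19). k = 5×19×3 + 3×7×11 ≡ 117 (mod 133)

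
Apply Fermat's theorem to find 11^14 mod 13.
By Fermat: 11^{12} ≡ 1 mod 13. So 11^{14} = 11^{12} · 11^{2} ≡ 11^{2} ≡ 4 mod 13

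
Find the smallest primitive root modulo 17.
g = 3. For each prime q|16: 3^{8}≡16, none ≡ 1, so ord_17(3) = 16 and 3 is a primitive root.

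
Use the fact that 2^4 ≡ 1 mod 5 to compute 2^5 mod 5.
By Fermat: 2^{4} ≡ 1 mod 5. So 2^{5} = 2^{4} · 2^{1} ≡ 2^{1} ≡ 2 mod 5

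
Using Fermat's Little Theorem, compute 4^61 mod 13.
By Fermat: 4^{12} ≡ 1 mod 13. 61 = 5×12 + 1. So 4^{61} ≡ 4^{1} ≡ 4 mod 13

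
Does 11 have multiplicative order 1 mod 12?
Powers of 11 mod 12: 11^1≡11, 11^2≡1. 11^1≡11≢1, so ord ≠ 1. No, the actual order is 2.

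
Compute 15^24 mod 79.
By repeated squaring mod 79: 15^{1}≡15, 15^{2}≡67, 15^{4}≡65, 15^{8}≡38, 15^{16}≡22. Then 15^{24} = 15^{16+8} ≡ 22 × 38 ≡ 46 mod 79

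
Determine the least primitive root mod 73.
g = 5. For each prime q|72: 5^{36}≡72, 5^{24}≡8, none ≡ 1, so ord_73(5) = 72 and 5 is a primitive root.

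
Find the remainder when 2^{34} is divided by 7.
By Fermat: 2^{6} ≡ 1 (mod 7). 34 = 5×6 + 4. So 2^{34} ≡ 2^{4} ≡ 2 (mod 7)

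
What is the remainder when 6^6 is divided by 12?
By repeated squaring mod 12: 6^{1}≡6, 6^{2}≡0, 6^{4}≡0. Then 6^{6} = 6^{4+2} ≡ 0 × 0 ≡ 0 mod 12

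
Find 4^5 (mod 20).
By repeated squaring (mod 20): 4^{1}≡4, 4^{2}≡16, 4^{4}≡16. Then 4^{5} = 4^{4+1} ≡ 16 × 4 ≡ 4 (mod 20)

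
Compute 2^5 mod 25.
By repeated squaring mod 25: 2^{1}≡2, 2^{2}≡4, 2^{4}≡16. Then 2^{5} = 2^{4+1} ≡ 16 × 2 ≡ 7 mod 25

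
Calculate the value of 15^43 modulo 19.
Using Fermat: 15^{18} ≡ 1 mod 19. 43 ≡ 7 mod 18. So 15^{43} ≡ 15^{7} ≡ 13 mod 19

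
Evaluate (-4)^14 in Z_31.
By repeated squaring mod 31: (-4)^{1}≡27, (-4)^{2}≡16, (-4)^{4}≡8, (-4)^{8}≡2. Then (-4)^{14} = (-4)^{8+4+2} ≡ 2 × 8 × 16 ≡ 8 mod 31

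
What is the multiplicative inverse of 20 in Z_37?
Since 37 is prime, by Fermat 20^(-1) ≡ 20^{35} ≡ 13 mod 37. Verify: 20 × 13 = 260 ≡ 1 mod 37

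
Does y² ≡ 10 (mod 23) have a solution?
By Euler's criterion: 10^{11} ≡ 22 (mod 23). Since this equals -1 (≡ 22), 10 is not a QR.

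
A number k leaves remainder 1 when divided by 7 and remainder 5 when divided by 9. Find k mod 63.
M = 7 × 9 = 63. M₁ = 9, y₁ ≡ 4 mod 7. M₂ = 7, y₂ ≡ 4 mod 9. k = 1×9×4 + 5×7×4 ≡ 50 mod 63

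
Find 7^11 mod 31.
By repeated squaring mod 31: 7^{1}≡7, 7^{2}≡18, 7^{4}≡14, 7^{8}≡10. Then 7^{11} = 7^{8+2+1} ≡ 10 × 18 × 7 ≡ 20 mod 31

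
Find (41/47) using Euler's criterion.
(41/47) = 41^{23} mod 47 = -1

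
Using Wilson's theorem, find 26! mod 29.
(28)! = (26)! × (27) × (28) ≡ -1 mod 29. So (26)! ≡ -1 × [(28)(27)]^(-1) ≡ 14 mod 29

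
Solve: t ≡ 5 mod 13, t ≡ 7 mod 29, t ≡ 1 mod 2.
M = 13 × 29 × 2 = 754. M₁ = 58, y₁ ≡ 11 mod 13. M₂ = 26, y₂ ≡ 19 mod 29. M₃ = 377, y₃ ≡ 1 mod 2. t = 5×58×11 + 7×26×19 + 1×377×1 ≡ 239 mod 754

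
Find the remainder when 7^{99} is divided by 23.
By Fermat: 7^{22} ≡ 1 mod 23. 99 = 4×22 + 11. So 7^{99} ≡ 7^{11} ≡ 22 mod 23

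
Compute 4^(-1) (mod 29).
Since 29 is prime, by Fermat 4^(-1) ≡ 4^{27} ≡ 22 (mod 29). Verify: 4 × 22 = 88 ≡ 1 (mod 29)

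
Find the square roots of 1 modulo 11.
The square roots of 1 mod 11 are 1 and 10. Verify: 1² = 1 ≡ 1 mod 11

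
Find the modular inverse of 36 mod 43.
Since 43 is prime, by Fermat 36^(-1) ≡ 36^{41} ≡ 6 mod 43. Verify: 36 × 6 = 216 ≡ 1 mod 43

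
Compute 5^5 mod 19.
By repeated squaring (mod 19): 5^{1}≡5, 5^{2}≡6, 5^{4}≡17. Then 5^{5} = 5^{4+1} ≡ 17 × 5 ≡ 9 (mod 19)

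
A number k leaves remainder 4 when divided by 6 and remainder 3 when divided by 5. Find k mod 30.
M = 6 × 5 = 30. M₁ = 5, y₁ ≡ 5 mod 6. M₂ = 6, y₂ ≡ 1 mod 5. k = 4×5×5 + 3×6×1 ≡ 28 mod 30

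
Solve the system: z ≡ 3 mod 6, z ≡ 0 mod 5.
M = 6 × 5 = 30. M₁ = 5, y₁ ≡ 5 mod 6. M₂ = 6, y₂ ≡ 1 mod 5. z = 3×5×5 + 0×6×1 ≡ 15 mod 30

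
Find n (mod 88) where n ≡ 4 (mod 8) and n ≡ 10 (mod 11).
M = 8 × 11 = 88. M₁ = 11, y₁ ≡ 3 (mod 8). M₂ = 8, y₂ ≡ 7 (mod 11). n = 4×11×3 + 10×8×7 ≡ 76 (mod 88)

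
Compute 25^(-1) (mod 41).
Since 41 is prime, by Fermat 25^(-1) ≡ 25^{39} ≡ 23 (mod 41). Verify: 25 × 23 = 575 ≡ 1 (mod 41)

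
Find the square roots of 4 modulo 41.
The square roots of 4 mod 41 are 2 and 39. Verify: 2² = 4 ≡ 4 (mod 41)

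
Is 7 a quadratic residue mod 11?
By Euler's criterion: 7^{5} ≡ 10 mod 11. Since this equals -1 (≡ 10), 7 is not a QR.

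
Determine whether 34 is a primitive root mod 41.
ord_41(34) divides 40. For each prime q|40: 34^{20}≡40, 34^{8}≡37, none ≡ 1. So 34 has order 40 and is a primitive root mod 41.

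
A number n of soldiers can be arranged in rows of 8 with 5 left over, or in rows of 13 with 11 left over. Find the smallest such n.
M = 8 × 13 = 104. M₁ = 13, y₁ ≡ 5 mod 8. M₂ = 8, y₂ ≡ 5 mod 13. n = 5×13×5 + 11×8×5 ≡ 37 mod 104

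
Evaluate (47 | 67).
(47/67) = 47^{33} mod 67 = 1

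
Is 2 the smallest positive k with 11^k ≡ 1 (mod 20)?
Powers of 11 mod 20: 11^1≡11, 11^2≡1. First k with 11^k≡1 is k=2. Yes, ord_20(11) = 2.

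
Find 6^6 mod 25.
By repeated squaring mod 25: 6^{1}≡6, 6^{2}≡11, 6^{4}≡21. Then 6^{6} = 6^{4+2} ≡ 21 × 11 ≡ 6 mod 25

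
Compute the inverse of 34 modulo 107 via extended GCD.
Extended GCD: 34(-22) + 107(7) = 1. So 34^(-1) ≡ -22 ≡ 85 mod 107. Verify: 34 × 85 = 2890 ≡ 1 mod 107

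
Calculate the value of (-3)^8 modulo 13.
By repeated squaring (mod 13): (-3)^{1}≡10, (-3)^{2}≡9, (-3)^{4}≡3, (-3)^{8}≡9. So (-3)^{8} ≡ 9 (mod 13)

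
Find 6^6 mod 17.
By repeated squaring mod 17: 6^{1}≡6, 6^{2}≡2, 6^{4}≡4. Then 6^{6} = 6^{4+2} ≡ 4 × 2 ≡ 8 mod 17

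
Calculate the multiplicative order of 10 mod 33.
Powers of 10 mod 33: 10^1≡10, 10^2≡1. ord_33(10) = 2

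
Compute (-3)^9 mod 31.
By repeated squaring (mod 31): (-3)^{1}≡28, (-3)^{2}≡9, (-3)^{4}≡19, (-3)^{8}≡20. Then (-3)^{9} = (-3)^{8+1} ≡ 20 × 28 ≡ 2 (mod 31)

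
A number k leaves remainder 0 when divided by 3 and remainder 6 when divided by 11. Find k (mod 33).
M = 3 × 11 = 33. M₁ = 11, y₁ ≡ 2 (mod 3). M₂ = 3, y₂ ≡ 4 (mod 11). k = 0×11×2 + 6×3×4 ≡ 6 (mod 33)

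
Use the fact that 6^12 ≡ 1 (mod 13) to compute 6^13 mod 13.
By Fermat: 6^{12} ≡ 1 (mod 13). So 6^{13} = 6^{12} · 6^{1} ≡ 6^{1} ≡ 6 (mod 13)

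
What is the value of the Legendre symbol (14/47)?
(14/47) = 14^{23} mod 47 = 1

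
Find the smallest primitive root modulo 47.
g = 5. Powers: [5, 25, 31, 14, 23, 21, 11, 8, 40, 12, ...] generates all 46 non-zero residues.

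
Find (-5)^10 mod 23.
By repeated squaring mod 23: (-5)^{1}≡18, (-5)^{2}≡2, (-5)^{4}≡4, (-5)^{8}≡16. Then (-5)^{10} = (-5)^{8+2} ≡ 16 × 2 ≡ 9 mod 23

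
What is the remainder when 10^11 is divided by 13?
By repeated squaring mod 13: 10^{1}≡10, 10^{2}≡9, 10^{4}≡3, 10^{8}≡9. Then 10^{11} = 10^{8+2+1} ≡ 9 × 9 × 10 ≡ 4 mod 13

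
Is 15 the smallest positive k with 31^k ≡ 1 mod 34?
Powers of 31 mod 34: 31^1≡31, 31^2≡9, 31^3≡7, 31^4≡13, 31^5≡29, 31^6≡15, 31^7≡23, 31^8≡33, 31^9≡3, 31^10≡25, 31^11≡27, 31^12≡21, 31^13≡5, 31^14≡19, 31^15≡11, 31^16≡1. 31^15≡11≢1, so ord ≠ 15. No, the actual order is 16.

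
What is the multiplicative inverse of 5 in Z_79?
Since 79 is prime, by Fermat 5^(-1) ≡ 5^{77} ≡ 16 mod 79. Verify: 5 × 16 = 80 ≡ 1 mod 79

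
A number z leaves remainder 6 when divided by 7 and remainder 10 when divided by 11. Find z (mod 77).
M = 7 × 11 = 77. M₁ = 11, y₁ ≡ 2 (mod 7). M₂ = 7, y₂ ≡ 8 (mod 11). z = 6×11×2 + 10×7×8 ≡ 76 (mod 77)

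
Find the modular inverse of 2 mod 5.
Since 5 is prime, by Fermat 2^(-1) ≡ 2^{3} ≡ 3 mod 5. Verify: 2 × 3 = 6 ≡ 1 mod 5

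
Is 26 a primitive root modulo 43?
ord_43(26) divides 42. For each prime q|42: 26^{21}≡42, 26^{14}≡6, 26^{6}≡35, none ≡ 1. So 26 has order 42 and is a primitive root mod 43.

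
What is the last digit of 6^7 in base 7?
Using Fermat: 6^{6} ≡ 1 mod 7. 7 ≡ 1 mod 6. So 6^{7} ≡ 6^{1} ≡ 6 mod 7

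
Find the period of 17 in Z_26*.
Powers of 17 mod 26: 17^1≡17, 17^2≡3, 17^3≡25, 17^4≡9, 17^5≡23, 17^6≡1. Order = 6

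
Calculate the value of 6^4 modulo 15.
6^{4} = 1296 ≡ 6 mod 15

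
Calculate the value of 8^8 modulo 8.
By repeated squaring (mod 8): 8^{1}≡0, 8^{2}≡0, 8^{4}≡0, 8^{8}≡0. So 8^{8} ≡ 0 (mod 8)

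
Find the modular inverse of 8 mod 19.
Since 19 is prime, by Fermat 8^(-1) ≡ 8^{17} ≡ 12 (mod 19). Verify: 8 × 12 = 96 ≡ 1 (mod 19)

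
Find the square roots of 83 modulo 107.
The square roots of 83 mod 107 are 61 and 46. Verify: 61² = 3721 ≡ 83 (mod 107)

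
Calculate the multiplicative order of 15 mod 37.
Powers of 15 mod 37: 15^1≡15, 15^2≡3, 15^3≡8, 15^4≡9, 15^5≡24, 15^6≡27, 15^7≡35, 15^8≡7, 15^9≡31, 15^10≡21, 15^11≡19, 15^12≡26, 15^13≡20, 15^14≡4, 15^15≡23, 15^16≡12, 15^17≡32, 15^18≡36, 15^19≡22, 15^20≡34, 15^21≡29, 15^22≡28, 15^23≡13, 15^24≡10, 15^25≡2, 15^26≡30, 15^27≡6, 15^28≡16, 15^29≡18, 15^30≡11, 15^31≡17, 15^32≡33, 15^33≡14, 15^34≡25, 15^35≡5, 15^36≡1. So the order of 15 is 36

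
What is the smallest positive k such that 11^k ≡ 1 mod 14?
Powers of 11 mod 14: 11^1≡11, 11^2≡9, 11^3≡1. ord_14(11) = 3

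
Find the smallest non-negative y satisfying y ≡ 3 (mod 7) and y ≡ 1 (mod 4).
M = 7 × 4 = 28. M₁ = 4, y₁ ≡ 2 (mod 7). M₂ = 7, y₂ ≡ 3 (mod 4). y = 3×4×2 + 1×7×3 ≡ 17 (mod 28)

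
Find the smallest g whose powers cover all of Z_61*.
g = 2. Powers: [2, 4, 8, 16, 32, 3, 6, 12, 24, 48, ...] generates all 60 non-zero residues.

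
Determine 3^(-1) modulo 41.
Since 41 is prime, by Fermat 3^(-1) ≡ 3^{39} ≡ 14 mod 41. Verify: 3 × 14 = 42 ≡ 1 mod 41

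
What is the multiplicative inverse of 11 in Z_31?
Since 31 is prime, by Fermat 11^(-1) ≡ 11^{29} ≡ 17 mod 31. Verify: 11 × 17 = 187 ≡ 1 mod 31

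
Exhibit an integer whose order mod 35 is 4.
8 has order 4 mod 35 since 8^{4} ≡ 1 (mod 35) and no smaller power works.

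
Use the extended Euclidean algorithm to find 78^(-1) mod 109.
Extended GCD: 78(7) + 109(-5) = 1. So 78^(-1) ≡ 7 (mod 109). Verify: 78 × 7 = 546 ≡ 1 (mod 109)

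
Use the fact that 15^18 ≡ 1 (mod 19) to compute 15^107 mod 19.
By Fermat: 15^{18} ≡ 1 (mod 19). 107 = 5×18 + 17. So 15^{107} ≡ 15^{17} ≡ 14 (mod 19)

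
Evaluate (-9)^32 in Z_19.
Using Fermat: (-9)^{18} ≡ 1 mod 19. 32 ≡ 14 mod 18. So (-9)^{32} ≡ (-9)^{14} ≡ 16 mod 19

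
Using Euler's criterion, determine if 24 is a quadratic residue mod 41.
By Euler's criterion: 24^{20} ≡ 40 mod 41. Since this equals -1 (≡ 40), 24 is not a QR.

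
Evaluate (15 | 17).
(15/17) = 15^{8} mod 17 = 1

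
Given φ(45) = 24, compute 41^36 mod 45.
By Euler: 41^{24} ≡ 1 mod 45 since gcd(41, 45) = 1. 36 = 1×24 + 12. So 41^{36} ≡ 41^{12} ≡ 1 mod 45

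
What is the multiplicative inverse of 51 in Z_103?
Since 103 is prime, by Fermat 51^(-1) ≡ 51^{101} ≡ 101 (mod 103). Verify: 51 × 101 = 5151 ≡ 1 (mod 103)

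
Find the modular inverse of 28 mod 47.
Since 47 is prime, by Fermat 28^(-1) ≡ 28^{45} ≡ 42 mod 47. Verify: 28 × 42 = 1176 ≡ 1 mod 47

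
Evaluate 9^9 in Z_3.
By repeated squaring (mod 3): 9^{1}≡0, 9^{2}≡0, 9^{4}≡0, 9^{8}≡0. Then 9^{9} = 9^{8+1} ≡ 0 × 0 ≡ 0 (mod 3)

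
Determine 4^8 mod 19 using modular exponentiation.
By repeated squaring mod 19: 4^{1}≡4, 4^{2}≡16, 4^{4}≡9, 4^{8}≡5. So 4^{8} ≡ 5 mod 19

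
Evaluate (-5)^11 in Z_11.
Using Fermat: (-5)^{10} ≡ 1 (mod 11). 11 ≡ 1 (mod 10). So (-5)^{11} ≡ (-5)^{1} ≡ 6 (mod 11)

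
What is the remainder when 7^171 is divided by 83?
Using Fermat: 7^{82} ≡ 1 (mod 83). 171 ≡ 7 (mod 82). So 7^{171} ≡ 7^{7} ≡ 17 (mod 83)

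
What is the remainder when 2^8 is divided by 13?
By repeated squaring mod 13: 2^{1}≡2, 2^{2}≡4, 2^{4}≡3, 2^{8}≡9. So 2^{8} ≡ 9 mod 13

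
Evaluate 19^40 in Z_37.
Using Fermat: 19^{36} ≡ 1 mod 37. 40 ≡ 4 mod 36. So 19^{40} ≡ 19^{4} ≡ 7 mod 37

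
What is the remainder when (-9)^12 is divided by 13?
Using Fermat: (-9)^{12} ≡ 1 (mod 13). 12 ≡ 0 (mod 12). So (-9)^{12} ≡ (-9)^{0} ≡ 1 (mod 13)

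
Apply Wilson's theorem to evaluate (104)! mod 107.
(106)! = (104)! × (105) × (106) ≡ -1 mod 107. So (104)! ≡ -1 × [(106)(105)]^(-1) ≡ 53 mod 107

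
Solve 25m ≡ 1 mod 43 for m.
Since 43 is prime, by Fermat 25^(-1) ≡ 25^{41} ≡ 31 mod 43. Verify: 25 × 31 = 775 ≡ 1 mod 43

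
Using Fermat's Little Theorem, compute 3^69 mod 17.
By Fermat: 3^{16} ≡ 1 (mod 17). 69 = 4×16 + 5. So 3^{69} ≡ 3^{5} ≡ 5 (mod 17)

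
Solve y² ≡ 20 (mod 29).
The square roots of 20 mod 29 are 7 and 22. Verify: 7² = 49 ≡ 20 (mod 29)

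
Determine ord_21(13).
Powers of 13 mod 21: 13^1≡13, 13^2≡1. Order = 2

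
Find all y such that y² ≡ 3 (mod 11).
The square roots of 3 mod 11 are 5 and 6. Verify: 5² = 25 ≡ 3 (mod 11)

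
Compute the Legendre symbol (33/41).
(33/41) = 33^{20} mod 41 = 1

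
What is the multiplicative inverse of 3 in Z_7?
Since 7 is prime, by Fermat 3^(-1) ≡ 3^{5} ≡ 5 mod 7. Verify: 3 × 5 = 15 ≡ 1 mod 7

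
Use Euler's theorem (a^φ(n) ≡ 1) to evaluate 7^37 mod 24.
By Euler: 7^{8} ≡ 1 mod 24 since gcd(7, 24) = 1. 37 = 4×8 + 5. So 7^{37} ≡ 7^{5} ≡ 7 mod 24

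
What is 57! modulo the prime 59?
(58)! = (57)! × (58) ≡ -1 mod 59. So (57)! ≡ -1 × (58)^(-1) ≡ (-1)×(-1) = 1 mod 59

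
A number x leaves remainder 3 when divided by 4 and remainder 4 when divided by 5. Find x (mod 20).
M = 4 × 5 = 20. M₁ = 5, y₁ ≡ 1 (mod 4). M₂ = 4, y₂ ≡ 4 (mod 5). x = 3×5×1 + 4×4×4 ≡ 19 (mod 20)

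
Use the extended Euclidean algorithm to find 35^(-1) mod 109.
Extended GCD: 35(-28) + 109(9) = 1. So 35^(-1) ≡ -28 ≡ 81 mod 109. Verify: 35 × 81 = 2835 ≡ 1 mod 109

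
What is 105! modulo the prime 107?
(106)! = (105)! × (106) ≡ -1 (mod 107). So (105)! ≡ -1 × (106)^(-1) ≡ (-1)×(-1) = 1 (mod 107)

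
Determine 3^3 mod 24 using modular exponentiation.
3^{3} = 27 ≡ 3 mod 24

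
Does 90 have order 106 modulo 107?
90^{53} ≡ 1 (mod 107) and 53 < 106, so ord_107(90) = 53 ≠ 106 and 90 is not a primitive root.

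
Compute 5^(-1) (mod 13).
Since 13 is prime, by Fermat 5^(-1) ≡ 5^{11} ≡ 8 (mod 13). Verify: 5 × 8 = 40 ≡ 1 (mod 13)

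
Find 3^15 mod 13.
Using Fermat: 3^{12} ≡ 1 mod 13. 15 ≡ 3 mod 12. So 3^{15} ≡ 3^{3} ≡ 1 mod 13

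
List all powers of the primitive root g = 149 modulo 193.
149^1, 149^2, ..., 149^{192} mod 193: [149, 6, 122, 36, 153, 23, 146, 138, 104, 56, 45, 143, 77, 86, 76, 130, 70, 8, 34, 48, 11, 95, 66, 184, 10, 139, 60, 62, 167, 179, 37, 109, 29, 75, 174, 64, 79, 191, 88, 181, 142, 121, 80, 147, 94, 110, 178, 81, 103, 100, 39, 21, 41, 126, 53, 177, 125, 97, 171, 3, 61, 18, 173, 108, 73, 69, 52, 28, 119, 168, 135, 43, 38, 65, 35, 4, 17, 24, 102, 144, 33, 92, 5, 166, 30, 31, 180, 186, 115, 151, 111, 134, 87, 32, 136, 192, 44, 187, 71, 157, 40, 170, 47, 55, 89, 137, 148, 50, 116, 107, 117, 63, 123, 185, 159, 145, 182, 98, 127, 9, 183, 54, 133, 131, 26, 14, 156, 84, 164, 118, 19, 129, 114, 2, 105, 12, 51, 72, 113, 46, 99, 83, 15, 112, 90, 93, 154, 172, 152, 67, 140, 16, 68, 96, 22, 190, 132, 175, 20, 85, 120, 124, 141, 165, 74, 25, 58, 150, 155, 128, 158, 189, 176, 169, 91, 49, 160, 101, 188, 27, 163, 162, 13, 7, 78, 42, 82, 59, 106, 161, 57, 1]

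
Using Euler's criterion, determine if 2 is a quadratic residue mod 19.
By Euler's criterion: 2^{9} ≡ 18 mod 19. Since this equals -1 (≡ 18), 2 is not a QR.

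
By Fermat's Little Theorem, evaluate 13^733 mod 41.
By Fermat: 13^{40} ≡ 1 mod 41. 733 ≡ 13 mod 40. So 13^{733} ≡ 13^{13} ≡ 11 mod 41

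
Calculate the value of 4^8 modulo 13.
By repeated squaring (mod 13): 4^{1}≡4, 4^{2}≡3, 4^{4}≡9, 4^{8}≡3. So 4^{8} ≡ 3 (mod 13)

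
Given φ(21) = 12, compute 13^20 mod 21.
By Euler: 13^{12} ≡ 1 mod 21 since gcd(13, 21) = 1. 20 = 1×12 + 8. So 13^{20} ≡ 13^{8} ≡ 1 mod 21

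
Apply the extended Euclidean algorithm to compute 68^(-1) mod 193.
Extended GCD: 68(88) + 193(-31) = 1. So 68^(-1) ≡ 88 mod 193. Verify: 68 × 88 = 5984 ≡ 1 mod 193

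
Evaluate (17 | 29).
(17/29) = 17^{14} mod 29 = -1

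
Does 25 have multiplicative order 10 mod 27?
Powers of 25 mod 27: 25^1≡25, 25^2≡4, 25^3≡19, 25^4≡16, 25^5≡22, 25^6≡10, 25^7≡7, 25^8≡13, 25^9≡1. Already 25^9≡1, so the order is 9 < 10. No, the actual order is 9.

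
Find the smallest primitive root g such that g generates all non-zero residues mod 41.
g = 6. For each prime q|40: 6^{20}≡40, 6^{8}≡10, none ≡ 1, so ord_41(6) = 40 and 6 is a primitive root.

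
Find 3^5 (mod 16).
By repeated squaring (mod 16): 3^{1}≡3, 3^{2}≡9, 3^{4}≡1. Then 3^{5} = 3^{4+1} ≡ 1 × 3 ≡ 3 (mod 16)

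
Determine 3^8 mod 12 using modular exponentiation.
By repeated squaring mod 12: 3^{1}≡3, 3^{2}≡9, 3^{4}≡9, 3^{8}≡9. So 3^{8} ≡ 9 mod 12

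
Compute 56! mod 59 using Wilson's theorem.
(58)! = (56)! × (57) × (58) ≡ -1 mod 59. So (56)! ≡ -1 × [(58)(57)]^(-1) ≡ 29 mod 59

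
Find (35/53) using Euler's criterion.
(35/53) = 35^{26} mod 53 = -1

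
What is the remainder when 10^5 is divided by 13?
By repeated squaring mod 13: 10^{1}≡10, 10^{2}≡9, 10^{4}≡3. Then 10^{5} = 10^{4+1} ≡ 3 × 10 ≡ 4 mod 13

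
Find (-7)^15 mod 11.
Using Fermat: (-7)^{10} ≡ 1 mod 11. 15 ≡ 5 mod 10. So (-7)^{15} ≡ (-7)^{5} ≡ 1 mod 11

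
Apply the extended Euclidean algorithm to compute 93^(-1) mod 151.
Extended GCD: 93(13) + 151(-8) = 1. So 93^(-1) ≡ 13 (mod 151). Verify: 93 × 13 = 1209 ≡ 1 (mod 151)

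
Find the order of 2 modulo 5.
Powers of 2 mod 5: 2^1≡2, 2^2≡4, 2^3≡3, 2^4≡1. ord_5(2) = 4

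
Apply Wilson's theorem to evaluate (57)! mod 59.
(58)! = (57)! × (58) ≡ -1 mod 59. So (57)! ≡ -1 × (58)^(-1) ≡ (-1)×(-1) = 1 mod 59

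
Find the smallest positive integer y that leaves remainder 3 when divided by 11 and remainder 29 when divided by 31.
M = 11 × 31 = 341. M₁ = 31, y₁ ≡ 5 (mod 11). M₂ = 11, y₂ ≡ 17 (mod 31). y = 3×31×5 + 29×11×17 ≡ 91 (mod 341)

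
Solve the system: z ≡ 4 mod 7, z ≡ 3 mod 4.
M = 7 × 4 = 28. M₁ = 4, y₁ ≡ 2 mod 7. M₂ = 7, y₂ ≡ 3 mod 4. z = 4×4×2 + 3×7×3 ≡ 11 mod 28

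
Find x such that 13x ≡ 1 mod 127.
Since 127 is prime, by Fermat 13^(-1) ≡ 13^{125} ≡ 88 mod 127. Verify: 13 × 88 = 1144 ≡ 1 mod 127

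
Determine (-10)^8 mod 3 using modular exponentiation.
Using Fermat: (-10)^{2} ≡ 1 mod 3. 8 ≡ 0 mod 2. So (-10)^{8} ≡ (-10)^{0} ≡ 1 mod 3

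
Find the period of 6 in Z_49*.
Powers of 6 mod 49: 6^1≡6, 6^2≡36, 6^3≡20, 6^4≡22, 6^5≡34, 6^6≡8, 6^7≡48, 6^8≡43, 6^9≡13, 6^10≡29, 6^11≡27, 6^12≡15, 6^13≡41, 6^14≡1. So the order of 6 is 14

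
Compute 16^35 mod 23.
Using Fermat: 16^{22} ≡ 1 mod 23. 35 ≡ 13 mod 22. So 16^{35} ≡ 16^{13} ≡ 3 mod 23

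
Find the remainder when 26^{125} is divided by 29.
By Fermat: 26^{28} ≡ 1 mod 29. 125 = 4×28 + 13. So 26^{125} ≡ 26^{13} ≡ 10 mod 29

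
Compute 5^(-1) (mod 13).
Since 13 is prime, by Fermat 5^(-1) ≡ 5^{11} ≡ 8 (mod 13). Verify: 5 × 8 = 40 ≡ 1 (mod 13)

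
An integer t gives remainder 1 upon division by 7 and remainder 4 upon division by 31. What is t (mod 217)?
M = 7 × 31 = 217. M₁ = 31, y₁ ≡ 5 (mod 7). M₂ = 7, y₂ ≡ 9 (mod 31). t = 1×31×5 + 4×7×9 ≡ 190 (mod 217)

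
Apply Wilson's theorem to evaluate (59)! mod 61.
(60)! = (59)! × (60) ≡ -1 mod 61. So (59)! ≡ -1 × (60)^(-1) ≡ (-1)×(-1) = 1 mod 61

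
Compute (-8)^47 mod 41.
Using Fermat: (-8)^{40} ≡ 1 (mod 41). 47 ≡ 7 (mod 40). So (-8)^{47} ≡ (-8)^{7} ≡ 39 (mod 41)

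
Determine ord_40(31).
Powers of 31 mod 40: 31^1≡31, 31^2≡1. ord_40(31) = 2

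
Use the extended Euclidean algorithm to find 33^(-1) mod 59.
Extended GCD: 33(-25) + 59(14) = 1. So 33^(-1) ≡ -25 ≡ 34 mod 59. Verify: 33 × 34 = 1122 ≡ 1 mod 59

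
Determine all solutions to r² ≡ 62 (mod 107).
The square roots of 62 mod 107 are 13 and 94. Verify: 13² = 169 ≡ 62 (mod 107)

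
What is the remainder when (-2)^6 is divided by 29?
By repeated squaring (mod 29): (-2)^{1}≡27, (-2)^{2}≡4, (-2)^{4}≡16. Then (-2)^{6} = (-2)^{4+2} ≡ 16 × 4 ≡ 6 (mod 29)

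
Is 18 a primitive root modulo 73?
18^{18} ≡ 1 (mod 73) and 18 < 72, so ord_73(18) = 18 ≠ 72 and 18 is not a primitive root.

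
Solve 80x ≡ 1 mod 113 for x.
Since 113 is prime, by Fermat 80^(-1) ≡ 80^{111} ≡ 89 mod 113. Verify: 80 × 89 = 7120 ≡ 1 mod 113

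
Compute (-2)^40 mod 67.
By repeated squaring (mod 67): (-2)^{1}≡65, (-2)^{2}≡4, (-2)^{4}≡16, (-2)^{8}≡55, (-2)^{16}≡10, (-2)^{32}≡33. Then (-2)^{40} = (-2)^{32+8} ≡ 33 × 55 ≡ 6 (mod 67)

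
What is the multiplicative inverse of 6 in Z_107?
Since 107 is prime, by Fermat 6^(-1) ≡ 6^{105} ≡ 18 mod 107. Verify: 6 × 18 = 108 ≡ 1 mod 107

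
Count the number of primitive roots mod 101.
There are φ(101-1) = φ(100) = 40 primitive roots modulo 101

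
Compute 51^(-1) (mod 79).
Since 79 is prime, by Fermat 51^(-1) ≡ 51^{77} ≡ 31 (mod 79). Verify: 51 × 31 = 1581 ≡ 1 (mod 79)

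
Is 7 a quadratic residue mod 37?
By Euler's criterion: 7^{18} ≡ 1 (mod 37). Since this equals 1, 7 is a QR.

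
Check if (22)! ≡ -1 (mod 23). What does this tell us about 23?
(22)! mod 23 = 22. Since this equals -1 (mod 23), Wilson confirms 23 is prime.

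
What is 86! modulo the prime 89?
(88)! = (86)! × (87) × (88) ≡ -1 (mod 89). So (86)! ≡ -1 × [(88)(87)]^(-1) ≡ 44 (mod 89)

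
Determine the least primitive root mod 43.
g = 3. For each prime q|42: 3^{21}≡42, 3^{14}≡36, 3^{6}≡41, none ≡ 1, so ord_43(3) = 42 and 3 is a primitive root.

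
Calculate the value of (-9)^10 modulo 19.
By repeated squaring (mod 19): (-9)^{1}≡10, (-9)^{2}≡5, (-9)^{4}≡6, (-9)^{8}≡17. Then (-9)^{10} = (-9)^{8+2} ≡ 17 × 5 ≡ 9 (mod 19)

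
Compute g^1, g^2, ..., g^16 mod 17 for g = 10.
10^1, 10^2, ..., 10^{16} mod 17: [10, 15, 14, 4, 6, 9, 5, 16, 7, 2, 3, 13, 11, 8, 12, 1]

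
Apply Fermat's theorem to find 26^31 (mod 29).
By Fermat: 26^{28} ≡ 1 (mod 29). So 26^{31} = 26^{28} · 26^{3} ≡ 26^{3} ≡ 2 (mod 29)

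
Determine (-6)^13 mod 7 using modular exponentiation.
Using Fermat: (-6)^{6} ≡ 1 (mod 7). 13 ≡ 1 (mod 6). So (-6)^{13} ≡ (-6)^{1} ≡ 1 (mod 7)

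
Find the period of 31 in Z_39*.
Powers of 31 mod 39: 31^1≡31, 31^2≡25, 31^3≡34, 31^4≡1. So the order of 31 is 4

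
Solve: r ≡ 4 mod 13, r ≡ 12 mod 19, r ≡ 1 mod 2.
M = 13 × 19 × 2 = 494. M₁ = 38, y₁ ≡ 12 mod 13. M₂ = 26, y₂ ≡ 11 mod 19. M₃ = 247, y₃ ≡ 1 mod 2. r = 4×38×12 + 12×26×11 + 1×247×1 ≡ 69 mod 494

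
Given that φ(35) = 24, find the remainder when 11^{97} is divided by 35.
By Euler: 11^{24} ≡ 1 mod 35 since gcd(11, 35) = 1. 97 = 4×24 + 1. So 11^{97} ≡ 11^{1} ≡ 11 mod 35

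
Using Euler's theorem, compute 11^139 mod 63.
By Euler: 11^{36} ≡ 1 mod 63 since gcd(11, 63) = 1. 139 = 3×36 + 31. So 11^{139} ≡ 11^{31} ≡ 11 mod 63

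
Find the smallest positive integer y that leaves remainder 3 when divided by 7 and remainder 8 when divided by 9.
M = 7 × 9 = 63. M₁ = 9, y₁ ≡ 4 (mod 7). M₂ = 7, y₂ ≡ 4 (mod 9). y = 3×9×4 + 8×7×4 ≡ 17 (mod 63)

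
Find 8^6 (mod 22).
By repeated squaring (mod 22): 8^{1}≡8, 8^{2}≡20, 8^{4}≡4. Then 8^{6} = 8^{4+2} ≡ 4 × 20 ≡ 14 (mod 22)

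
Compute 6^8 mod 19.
By repeated squaring mod 19: 6^{1}≡6, 6^{2}≡17, 6^{4}≡4, 6^{8}≡16. So 6^{8} ≡ 16 mod 19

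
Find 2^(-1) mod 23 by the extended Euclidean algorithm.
Extended GCD: 2(-11) + 23(1) = 1. So 2^(-1) ≡ -11 ≡ 12 mod 23. Verify: 2 × 12 = 24 ≡ 1 mod 23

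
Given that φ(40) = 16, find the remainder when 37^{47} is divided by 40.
By Euler: 37^{16} ≡ 1 (mod 40) since gcd(37, 40) = 1. 47 = 2×16 + 15. So 37^{47} ≡ 37^{15} ≡ 13 (mod 40)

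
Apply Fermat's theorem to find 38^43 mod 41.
By Fermat: 38^{40} ≡ 1 mod 41. So 38^{43} = 38^{40} · 38^{3} ≡ 38^{3} ≡ 14 mod 41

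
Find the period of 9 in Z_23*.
Powers of 9 mod 23: 9^1≡9, 9^2≡12, 9^3≡16, 9^4≡6, 9^5≡8, 9^6≡3, 9^7≡4, 9^8≡13, 9^9≡2, 9^10≡18, 9^11≡1. ord_23(9) = 11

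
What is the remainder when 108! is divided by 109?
By Wilson's theorem, (108)! ≡ -1 ≡ 108 (mod 109)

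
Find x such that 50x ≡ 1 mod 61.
Since 61 is prime, by Fermat 50^(-1) ≡ 50^{59} ≡ 11 mod 61. Verify: 50 × 11 = 550 ≡ 1 mod 61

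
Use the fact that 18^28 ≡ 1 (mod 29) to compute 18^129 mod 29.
By Fermat: 18^{28} ≡ 1 (mod 29). 129 = 4×28 + 17. So 18^{129} ≡ 18^{17} ≡ 26 (mod 29)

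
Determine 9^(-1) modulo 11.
Since 11 is prime, by Fermat 9^(-1) ≡ 9^{9} ≡ 5 (mod 11). Verify: 9 × 5 = 45 ≡ 1 (mod 11)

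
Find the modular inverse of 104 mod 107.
Since 107 is prime, by Fermat 104^(-1) ≡ 104^{105} ≡ 71 (mod 107). Verify: 104 × 71 = 7384 ≡ 1 (mod 107)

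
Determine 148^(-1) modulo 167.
Since 167 is prime, by Fermat 148^(-1) ≡ 148^{165} ≡ 123 (mod 167). Verify: 148 × 123 = 18204 ≡ 1 (mod 167)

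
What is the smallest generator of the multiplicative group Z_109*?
g = 6. Powers: [6, 36, 107, 97, 37, 4, ...] generates all 108 non-zero residues.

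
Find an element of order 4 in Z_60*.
17 has order 4 mod 60 since 17^{4} ≡ 1 mod 60 and no smaller power works.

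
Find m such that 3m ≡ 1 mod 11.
Since 11 is prime, by Fermat 3^(-1) ≡ 3^{9} ≡ 4 mod 11. Verify: 3 × 4 = 12 ≡ 1 mod 11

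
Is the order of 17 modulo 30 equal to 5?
Powers of 17 mod 30: 17^1≡17, 17^2≡19, 17^3≡23, 17^4≡1. Already 17^4≡1, so the order is 4 < 5. No, the actual order is 4.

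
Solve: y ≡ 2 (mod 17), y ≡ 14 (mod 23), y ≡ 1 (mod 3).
M = 17 × 23 × 3 = 1173. M₁ = 69, y₁ ≡ 1 (mod 17). M₂ = 51, y₂ ≡ 14 (mod 23). M₃ = 391, y₃ ≡ 1 (mod 3). y = 2×69×1 + 14×51×14 + 1×391×1 ≡ 1141 (mod 1173)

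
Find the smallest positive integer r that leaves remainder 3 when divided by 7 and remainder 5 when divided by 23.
M = 7 × 23 = 161. M₁ = 23, y₁ ≡ 4 (mod 7). M₂ = 7, y₂ ≡ 10 (mod 23). r = 3×23×4 + 5×7×10 ≡ 143 (mod 161)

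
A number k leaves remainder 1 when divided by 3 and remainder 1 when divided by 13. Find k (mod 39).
M = 3 × 13 = 39. M₁ = 13, y₁ ≡ 1 (mod 3). M₂ = 3, y₂ ≡ 9 (mod 13). k = 1×13×1 + 1×3×9 ≡ 1 (mod 39)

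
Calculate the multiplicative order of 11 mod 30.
Powers of 11 mod 30: 11^1≡11, 11^2≡1. ord_30(11) = 2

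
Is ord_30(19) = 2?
Powers of 19 mod 30: 19^1≡19, 19^2≡1. First k with 19^k≡1 is k=2. Yes, ord_30(19) = 2.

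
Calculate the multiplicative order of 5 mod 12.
Powers of 5 mod 12: 5^1≡5, 5^2≡1. So the order of 5 is 2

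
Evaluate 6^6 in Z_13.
By repeated squaring mod 13: 6^{1}≡6, 6^{2}≡10, 6^{4}≡9. Then 6^{6} = 6^{4+2} ≡ 9 × 10 ≡ 12 mod 13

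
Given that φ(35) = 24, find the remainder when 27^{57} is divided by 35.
By Euler: 27^{24} ≡ 1 (mod 35) since gcd(27, 35) = 1. 57 = 2×24 + 9. So 27^{57} ≡ 27^{9} ≡ 27 (mod 35)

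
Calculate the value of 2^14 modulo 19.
By repeated squaring (mod 19): 2^{1}≡2, 2^{2}≡4, 2^{4}≡16, 2^{8}≡9. Then 2^{14} = 2^{8+4+2} ≡ 9 × 16 × 4 ≡ 6 (mod 19)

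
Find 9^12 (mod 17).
By repeated squaring (mod 17): 9^{1}≡9, 9^{2}≡13, 9^{4}≡16, 9^{8}≡1. Then 9^{12} = 9^{8+4} ≡ 1 × 16 ≡ 16 (mod 17)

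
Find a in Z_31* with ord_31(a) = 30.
3 has order 30 mod 31 since 3^{30} ≡ 1 (mod 31) and no smaller power works.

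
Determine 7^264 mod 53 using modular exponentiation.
Using Fermat: 7^{52} ≡ 1 mod 53. 264 ≡ 4 mod 52. So 7^{264} ≡ 7^{4} ≡ 16 mod 53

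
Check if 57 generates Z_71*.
57^{5} ≡ 1 (mod 71) and 5 < 70, so ord_71(57) = 5 ≠ 70 and 57 is not a primitive root.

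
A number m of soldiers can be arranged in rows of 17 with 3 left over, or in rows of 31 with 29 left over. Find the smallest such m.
M = 17 × 31 = 527. M₁ = 31, y₁ ≡ 11 mod 17. M₂ = 17, y₂ ≡ 11 mod 31. m = 3×31×11 + 29×17×11 ≡ 122 mod 527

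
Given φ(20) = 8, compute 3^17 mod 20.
By Euler: 3^{8} ≡ 1 mod 20 since gcd(3, 20) = 1. 17 = 2×8 + 1. So 3^{17} ≡ 3^{1} ≡ 3 mod 20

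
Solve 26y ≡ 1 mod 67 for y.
Since 67 is prime, by Fermat 26^(-1) ≡ 26^{65} ≡ 49 mod 67. Verify: 26 × 49 = 1274 ≡ 1 mod 67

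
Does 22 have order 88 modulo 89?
22^{22} ≡ 1 (mod 89) and 22 < 88, so ord_89(22) = 22 ≠ 88 and 22 is not a primitive root.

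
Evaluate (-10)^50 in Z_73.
By repeated squaring mod 73: (-10)^{1}≡63, (-10)^{2}≡27, (-10)^{4}≡72, (-10)^{8}≡1, (-10)^{16}≡1, (-10)^{32}≡1. Then (-10)^{50} = (-10)^{32+16+2} ≡ 1 × 1 × 27 ≡ 27 mod 73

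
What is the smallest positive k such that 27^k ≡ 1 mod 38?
Powers of 27 mod 38: 27^1≡27, 27^2≡7, 27^3≡37, 27^4≡11, 27^5≡31, 27^6≡1. So the order of 27 is 6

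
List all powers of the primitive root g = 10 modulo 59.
10^1, 10^2, ..., 10^{58} mod 59: [10, 41, 56, 29, 54, 9, 31, 15, 32, 25, 14, 22, 43, 17, 52, 48, 8, 21, 33, 35, 55, 19, 13, 12, 2, 20, 23, 53, 58, 49, 18, 3, 30, 5, 50, 28, 44, 27, 34, 45, 37, 16, 42, 7, 11, 51, 38, 26, 24, 4, 40, 46, 47, 57, 39, 36, 6, 1]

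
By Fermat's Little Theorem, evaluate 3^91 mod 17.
By Fermat: 3^{16} ≡ 1 (mod 17). 91 = 5×16 + 11. So 3^{91} ≡ 3^{11} ≡ 7 (mod 17)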